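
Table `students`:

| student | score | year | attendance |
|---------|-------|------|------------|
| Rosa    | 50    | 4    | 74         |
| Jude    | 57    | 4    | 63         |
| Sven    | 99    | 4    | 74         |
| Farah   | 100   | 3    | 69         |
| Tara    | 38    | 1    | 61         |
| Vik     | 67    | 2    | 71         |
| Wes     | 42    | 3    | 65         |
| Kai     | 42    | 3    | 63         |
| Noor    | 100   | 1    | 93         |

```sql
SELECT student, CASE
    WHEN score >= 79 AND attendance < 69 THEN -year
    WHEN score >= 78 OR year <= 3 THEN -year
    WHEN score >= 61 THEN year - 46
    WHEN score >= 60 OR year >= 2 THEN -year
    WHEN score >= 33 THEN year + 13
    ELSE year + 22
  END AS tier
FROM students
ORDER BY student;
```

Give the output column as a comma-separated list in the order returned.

-3, -4, -3, -1, -4, -4, -1, -2, -3

student=Farah: score >= 78 OR year <= 3 → -3
student=Jude: score >= 60 OR year >= 2 → -4
student=Kai: score >= 78 OR year <= 3 → -3
student=Noor: score >= 78 OR year <= 3 → -1
student=Rosa: score >= 60 OR year >= 2 → -4
student=Sven: score >= 78 OR year <= 3 → -4
student=Tara: score >= 78 OR year <= 3 → -1
student=Vik: score >= 78 OR year <= 3 → -2
student=Wes: score >= 78 OR year <= 3 → -3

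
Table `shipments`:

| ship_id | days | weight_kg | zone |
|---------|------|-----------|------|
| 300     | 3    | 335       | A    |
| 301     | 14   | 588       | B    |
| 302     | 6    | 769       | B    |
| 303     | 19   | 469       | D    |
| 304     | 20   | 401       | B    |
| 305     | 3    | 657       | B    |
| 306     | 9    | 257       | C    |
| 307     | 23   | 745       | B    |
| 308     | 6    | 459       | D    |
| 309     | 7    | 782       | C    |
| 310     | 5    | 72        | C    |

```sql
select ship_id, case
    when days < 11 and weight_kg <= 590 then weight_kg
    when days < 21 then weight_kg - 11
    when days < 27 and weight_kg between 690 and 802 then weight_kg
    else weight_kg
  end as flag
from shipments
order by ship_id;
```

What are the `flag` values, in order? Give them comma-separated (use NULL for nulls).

335, 577, 758, 458, 390, 646, 257, 745, 459, 771, 72

ship_id=300: days < 11 and weight_kg <= 590 → 335
ship_id=301: days < 21 → 577
ship_id=302: days < 21 → 758
ship_id=303: days < 21 → 458
ship_id=304: days < 21 → 390
ship_id=305: days < 21 → 646
ship_id=306: days < 11 and weight_kg <= 590 → 257
ship_id=307: days < 27 and weight_kg between 690 and 802 → 745
ship_id=308: days < 11 and weight_kg <= 590 → 459
ship_id=309: days < 21 → 771
ship_id=310: days < 11 and weight_kg <= 590 → 72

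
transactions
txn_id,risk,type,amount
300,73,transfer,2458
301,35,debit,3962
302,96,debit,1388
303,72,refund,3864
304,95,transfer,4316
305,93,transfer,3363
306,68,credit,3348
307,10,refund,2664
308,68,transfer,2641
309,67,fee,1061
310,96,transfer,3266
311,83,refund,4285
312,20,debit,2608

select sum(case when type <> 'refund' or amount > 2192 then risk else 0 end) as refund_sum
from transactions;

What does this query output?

876

txn_id=300: ✓ → 73
txn_id=301: ✓ → 35
txn_id=302: ✓ → 96
txn_id=303: ✓ → 72
txn_id=304: ✓ → 95
txn_id=305: ✓ → 93
txn_id=306: ✓ → 68
txn_id=307: ✓ → 10
txn_id=308: ✓ → 68
txn_id=309: ✓ → 67
txn_id=310: ✓ → 96
txn_id=311: ✓ → 83
txn_id=312: ✓ → 20
refund_sum = 73 + 35 + 96 + 72 + 95 + 93 + 68 + 10 + 68 + 67 + 96 + 83 + 20 = 876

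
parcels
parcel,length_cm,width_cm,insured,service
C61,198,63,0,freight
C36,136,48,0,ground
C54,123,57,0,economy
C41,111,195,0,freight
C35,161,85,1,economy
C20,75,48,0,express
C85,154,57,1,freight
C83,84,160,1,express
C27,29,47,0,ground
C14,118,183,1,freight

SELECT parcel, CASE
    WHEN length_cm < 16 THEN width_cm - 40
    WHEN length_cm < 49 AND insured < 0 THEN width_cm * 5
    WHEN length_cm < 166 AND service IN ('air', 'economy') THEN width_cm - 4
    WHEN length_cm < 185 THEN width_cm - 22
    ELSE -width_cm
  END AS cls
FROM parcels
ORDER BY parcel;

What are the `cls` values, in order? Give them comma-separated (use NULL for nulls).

161, 26, 25, 81, 26, 173, 53, -63, 138, 35

parcel=C14: length_cm < 185 → 161
parcel=C20: length_cm < 185 → 26
parcel=C27: length_cm < 185 → 25
parcel=C35: length_cm < 166 AND service IN ('air', 'economy') → 81
parcel=C36: length_cm < 185 → 26
parcel=C41: length_cm < 185 → 173
parcel=C54: length_cm < 166 AND service IN ('air', 'economy') → 53
parcel=C61: ELSE → -63
parcel=C83: length_cm < 185 → 138
parcel=C85: length_cm < 185 → 35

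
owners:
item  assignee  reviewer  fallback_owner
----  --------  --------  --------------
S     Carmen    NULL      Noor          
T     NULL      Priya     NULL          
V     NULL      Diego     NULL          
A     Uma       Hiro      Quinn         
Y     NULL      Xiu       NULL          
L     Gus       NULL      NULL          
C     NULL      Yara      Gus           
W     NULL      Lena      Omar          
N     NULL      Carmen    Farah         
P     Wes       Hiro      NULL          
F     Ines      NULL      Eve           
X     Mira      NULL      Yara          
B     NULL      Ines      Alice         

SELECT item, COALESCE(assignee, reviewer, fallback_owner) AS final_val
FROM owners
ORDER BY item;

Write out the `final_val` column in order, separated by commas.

item=A: assignee=Uma → Uma
item=B: assignee=NULL, reviewer=Ines → Ines
item=C: assignee=NULL, reviewer=Yara → Yara
item=F: assignee=Ines → Ines
item=L: assignee=Gus → Gus
item=N: assignee=NULL, reviewer=Carmen → Carmen
item=P: assignee=Wes → Wes
item=S: assignee=Carmen → Carmen
item=T: assignee=NULL, reviewer=Priya → Priya
item=V: assignee=NULL, reviewer=Diego → Diego
item=W: assignee=NULL, reviewer=Lena → Lena
item=X: assignee=Mira → Mira
item=Y: assignee=NULL, reviewer=Xiu → Xiu

Uma, Ines, Yara, Ines, Gus, Carmen, Wes, Carmen, Priya, Diego, Lena, Mira, Xiu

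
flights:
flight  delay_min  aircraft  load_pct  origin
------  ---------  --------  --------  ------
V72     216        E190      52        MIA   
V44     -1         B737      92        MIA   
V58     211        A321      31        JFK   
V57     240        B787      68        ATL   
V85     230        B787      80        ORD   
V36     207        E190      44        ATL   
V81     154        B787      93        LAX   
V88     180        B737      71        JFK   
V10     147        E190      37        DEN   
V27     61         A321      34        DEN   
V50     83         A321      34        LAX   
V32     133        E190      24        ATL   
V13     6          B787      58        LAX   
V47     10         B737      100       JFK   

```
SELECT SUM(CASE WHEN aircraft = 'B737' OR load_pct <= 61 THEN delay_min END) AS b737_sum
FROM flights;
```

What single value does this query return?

flight=V72: ✓ → 216
flight=V44: ✓ → -1
flight=V58: ✓ → 211
flight=V57: ✗
flight=V85: ✗
flight=V36: ✓ → 207
flight=V81: ✗
flight=V88: ✓ → 180
flight=V10: ✓ → 147
flight=V27: ✓ → 61
flight=V50: ✓ → 83
flight=V32: ✓ → 133
flight=V13: ✓ → 6
flight=V47: ✓ → 10
b737_sum = 216 + -1 + 211 + 207 + 180 + 147 + 61 + 83 + 133 + 6 + 10 = 1253

1253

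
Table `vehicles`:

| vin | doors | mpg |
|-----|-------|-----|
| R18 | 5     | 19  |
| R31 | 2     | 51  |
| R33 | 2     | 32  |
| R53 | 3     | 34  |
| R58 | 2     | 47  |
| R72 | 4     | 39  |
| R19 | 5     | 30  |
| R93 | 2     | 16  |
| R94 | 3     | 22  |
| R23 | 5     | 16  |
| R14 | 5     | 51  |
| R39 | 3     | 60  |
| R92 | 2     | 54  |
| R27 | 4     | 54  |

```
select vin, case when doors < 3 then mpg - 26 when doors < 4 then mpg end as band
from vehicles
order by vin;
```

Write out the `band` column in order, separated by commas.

NULL, NULL, NULL, NULL, NULL, 25, 6, 60, 34, 21, NULL, 28, -10, 22

vin=R14: (no match → NULL) → NULL
vin=R18: (no match → NULL) → NULL
vin=R19: (no match → NULL) → NULL
vin=R23: (no match → NULL) → NULL
vin=R27: (no match → NULL) → NULL
vin=R31: doors < 3 → 25
vin=R33: doors < 3 → 6
vin=R39: doors < 4 → 60
vin=R53: doors < 4 → 34
vin=R58: doors < 3 → 21
vin=R72: (no match → NULL) → NULL
vin=R92: doors < 3 → 28
vin=R93: doors < 3 → -10
vin=R94: doors < 4 → 22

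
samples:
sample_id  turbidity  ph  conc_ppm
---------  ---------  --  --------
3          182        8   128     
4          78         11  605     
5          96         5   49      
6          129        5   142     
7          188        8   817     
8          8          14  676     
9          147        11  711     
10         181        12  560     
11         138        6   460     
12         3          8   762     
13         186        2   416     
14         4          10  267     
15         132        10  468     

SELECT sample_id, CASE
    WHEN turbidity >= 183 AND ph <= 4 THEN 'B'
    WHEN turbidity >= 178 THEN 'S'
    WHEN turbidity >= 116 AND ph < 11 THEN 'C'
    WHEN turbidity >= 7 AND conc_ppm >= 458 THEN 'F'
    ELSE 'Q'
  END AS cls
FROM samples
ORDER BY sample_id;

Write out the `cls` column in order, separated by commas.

sample_id=3: turbidity >= 178 → S
sample_id=4: turbidity >= 7 AND conc_ppm >= 458 → F
sample_id=5: ELSE → Q
sample_id=6: turbidity >= 116 AND ph < 11 → C
sample_id=7: turbidity >= 178 → S
sample_id=8: turbidity >= 7 AND conc_ppm >= 458 → F
sample_id=9: turbidity >= 7 AND conc_ppm >= 458 → F
sample_id=10: turbidity >= 178 → S
sample_id=11: turbidity >= 116 AND ph < 11 → C
sample_id=12: ELSE → Q
sample_id=13: turbidity >= 183 AND ph <= 4 → B
sample_id=14: ELSE → Q
sample_id=15: turbidity >= 116 AND ph < 11 → C

S, F, Q, C, S, F, F, S, C, Q, B, Q, C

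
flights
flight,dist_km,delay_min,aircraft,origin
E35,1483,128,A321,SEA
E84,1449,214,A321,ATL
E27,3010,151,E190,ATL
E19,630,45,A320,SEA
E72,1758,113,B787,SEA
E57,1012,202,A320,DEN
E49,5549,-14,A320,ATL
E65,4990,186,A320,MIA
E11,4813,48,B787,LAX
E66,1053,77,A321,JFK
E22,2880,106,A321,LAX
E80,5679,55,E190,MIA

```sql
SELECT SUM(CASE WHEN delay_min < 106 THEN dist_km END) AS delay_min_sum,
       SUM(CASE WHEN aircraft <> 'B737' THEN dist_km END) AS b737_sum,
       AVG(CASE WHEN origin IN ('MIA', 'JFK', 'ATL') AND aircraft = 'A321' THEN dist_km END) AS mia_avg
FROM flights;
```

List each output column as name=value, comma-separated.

[delay_min_sum: delay_min < 106]
flight=E35: ✗
flight=E84: ✗
flight=E27: ✗
flight=E19: ✓ → 630
flight=E72: ✗
flight=E57: ✗
flight=E49: ✓ → 5549
flight=E65: ✗
flight=E11: ✓ → 4813
flight=E66: ✓ → 1053
flight=E22: ✗
flight=E80: ✓ → 5679
delay_min_sum = 630 + 5549 + 4813 + 1053 + 5679 = 17724
—
[b737_sum: aircraft <> 'B737']
flight=E35: ✓ → 1483
flight=E84: ✓ → 1449
flight=E27: ✓ → 3010
flight=E19: ✓ → 630
flight=E72: ✓ → 1758
flight=E57: ✓ → 1012
flight=E49: ✓ → 5549
flight=E65: ✓ → 4990
flight=E11: ✓ → 4813
flight=E66: ✓ → 1053
flight=E22: ✓ → 2880
flight=E80: ✓ → 5679
b737_sum = 1483 + 1449 + 3010 + 630 + 1758 + 1012 + 5549 + 4990 + 4813 + 1053 + 2880 + 5679 = 34306
—
[mia_avg: origin IN ('MIA', 'JFK', 'ATL') AND aircraft = 'A321']
flight=E35: ✗
flight=E84: ✓ → 1449
flight=E27: ✗
flight=E19: ✗
flight=E72: ✗
flight=E57: ✗
flight=E49: ✗
flight=E65: ✗
flight=E11: ✗
flight=E66: ✓ → 1053
flight=E22: ✗
flight=E80: ✗
mia_avg = (1449 + 1053) / 2 = 1251

delay_min_sum=17724, b737_sum=34306, mia_avg=1251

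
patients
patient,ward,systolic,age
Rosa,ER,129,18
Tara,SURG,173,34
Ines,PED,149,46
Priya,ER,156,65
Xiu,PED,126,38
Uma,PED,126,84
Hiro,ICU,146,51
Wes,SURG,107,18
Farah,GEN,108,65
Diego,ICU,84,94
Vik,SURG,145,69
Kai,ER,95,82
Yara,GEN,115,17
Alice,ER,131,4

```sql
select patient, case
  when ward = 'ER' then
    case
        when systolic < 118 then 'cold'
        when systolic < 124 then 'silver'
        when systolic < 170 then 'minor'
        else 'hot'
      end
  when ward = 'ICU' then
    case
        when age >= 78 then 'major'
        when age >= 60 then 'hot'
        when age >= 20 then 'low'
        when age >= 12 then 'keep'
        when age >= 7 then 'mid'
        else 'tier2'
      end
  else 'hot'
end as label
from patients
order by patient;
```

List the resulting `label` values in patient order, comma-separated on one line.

patient=Alice: ward='ER' → inner[systolic < 170] → minor
patient=Diego: ward='ICU' → inner[age >= 78] → major
patient=Farah: ward='GEN' → outer ELSE → hot
patient=Hiro: ward='ICU' → inner[age >= 20] → low
patient=Ines: ward='PED' → outer ELSE → hot
patient=Kai: ward='ER' → inner[systolic < 118] → cold
patient=Priya: ward='ER' → inner[systolic < 170] → minor
patient=Rosa: ward='ER' → inner[systolic < 170] → minor
patient=Tara: ward='SURG' → outer ELSE → hot
patient=Uma: ward='PED' → outer ELSE → hot
patient=Vik: ward='SURG' → outer ELSE → hot
patient=Wes: ward='SURG' → outer ELSE → hot
patient=Xiu: ward='PED' → outer ELSE → hot
patient=Yara: ward='GEN' → outer ELSE → hot

minor, major, hot, low, hot, cold, minor, minor, hot, hot, hot, hot, hot, hot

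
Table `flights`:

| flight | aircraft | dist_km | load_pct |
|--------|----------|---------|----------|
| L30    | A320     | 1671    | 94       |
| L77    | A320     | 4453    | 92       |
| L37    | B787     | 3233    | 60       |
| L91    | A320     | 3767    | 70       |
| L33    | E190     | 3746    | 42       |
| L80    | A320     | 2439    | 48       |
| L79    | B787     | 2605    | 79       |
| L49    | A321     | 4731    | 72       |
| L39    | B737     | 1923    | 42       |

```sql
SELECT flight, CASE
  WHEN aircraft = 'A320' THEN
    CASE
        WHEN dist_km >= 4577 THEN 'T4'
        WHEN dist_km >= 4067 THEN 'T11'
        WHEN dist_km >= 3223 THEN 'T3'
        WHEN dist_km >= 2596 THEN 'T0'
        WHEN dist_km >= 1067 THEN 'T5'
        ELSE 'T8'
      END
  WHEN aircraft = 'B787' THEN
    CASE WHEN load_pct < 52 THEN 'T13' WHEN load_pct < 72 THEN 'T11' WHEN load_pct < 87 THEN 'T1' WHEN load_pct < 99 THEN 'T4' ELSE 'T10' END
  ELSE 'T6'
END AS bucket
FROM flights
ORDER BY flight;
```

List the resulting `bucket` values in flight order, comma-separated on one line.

T5, T6, T11, T6, T6, T11, T1, T5, T3

flight=L30: aircraft='A320' → inner[dist_km >= 1067] → T5
flight=L33: aircraft='E190' → outer ELSE → T6
flight=L37: aircraft='B787' → inner[load_pct < 72] → T11
flight=L39: aircraft='B737' → outer ELSE → T6
flight=L49: aircraft='A321' → outer ELSE → T6
flight=L77: aircraft='A320' → inner[dist_km >= 4067] → T11
flight=L79: aircraft='B787' → inner[load_pct < 87] → T1
flight=L80: aircraft='A320' → inner[dist_km >= 1067] → T5
flight=L91: aircraft='A320' → inner[dist_km >= 3223] → T3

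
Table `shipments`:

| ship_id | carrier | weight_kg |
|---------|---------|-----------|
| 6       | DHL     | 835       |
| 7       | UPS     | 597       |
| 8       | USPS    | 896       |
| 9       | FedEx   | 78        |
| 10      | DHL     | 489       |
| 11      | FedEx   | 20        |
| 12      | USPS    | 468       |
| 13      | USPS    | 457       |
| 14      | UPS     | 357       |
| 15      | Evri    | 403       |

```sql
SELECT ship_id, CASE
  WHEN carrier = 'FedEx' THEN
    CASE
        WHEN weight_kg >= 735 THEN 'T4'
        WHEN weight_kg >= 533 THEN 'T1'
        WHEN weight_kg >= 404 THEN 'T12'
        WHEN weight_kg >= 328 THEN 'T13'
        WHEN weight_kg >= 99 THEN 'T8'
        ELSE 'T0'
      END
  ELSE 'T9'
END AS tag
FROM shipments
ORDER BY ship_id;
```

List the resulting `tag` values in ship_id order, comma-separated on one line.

T9, T9, T9, T0, T9, T0, T9, T9, T9, T9

ship_id=6: carrier='DHL' → outer ELSE → T9
ship_id=7: carrier='UPS' → outer ELSE → T9
ship_id=8: carrier='USPS' → outer ELSE → T9
ship_id=9: carrier='FedEx' → inner[ELSE] → T0
ship_id=10: carrier='DHL' → outer ELSE → T9
ship_id=11: carrier='FedEx' → inner[ELSE] → T0
ship_id=12: carrier='USPS' → outer ELSE → T9
ship_id=13: carrier='USPS' → outer ELSE → T9
ship_id=14: carrier='UPS' → outer ELSE → T9
ship_id=15: carrier='Evri' → outer ELSE → T9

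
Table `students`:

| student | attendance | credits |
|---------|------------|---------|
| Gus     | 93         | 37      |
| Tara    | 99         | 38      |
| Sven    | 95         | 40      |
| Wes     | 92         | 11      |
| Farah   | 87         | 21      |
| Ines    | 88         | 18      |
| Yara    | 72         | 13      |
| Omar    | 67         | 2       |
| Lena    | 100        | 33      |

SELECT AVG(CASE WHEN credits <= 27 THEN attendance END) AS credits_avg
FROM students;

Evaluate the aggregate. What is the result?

student=Gus: ✗
student=Tara: ✗
student=Sven: ✗
student=Wes: ✓ → 92
student=Farah: ✓ → 87
student=Ines: ✓ → 88
student=Yara: ✓ → 72
student=Omar: ✓ → 67
student=Lena: ✗
credits_avg = (92 + 87 + 88 + 72 + 67) / 5 = 81.2

81.2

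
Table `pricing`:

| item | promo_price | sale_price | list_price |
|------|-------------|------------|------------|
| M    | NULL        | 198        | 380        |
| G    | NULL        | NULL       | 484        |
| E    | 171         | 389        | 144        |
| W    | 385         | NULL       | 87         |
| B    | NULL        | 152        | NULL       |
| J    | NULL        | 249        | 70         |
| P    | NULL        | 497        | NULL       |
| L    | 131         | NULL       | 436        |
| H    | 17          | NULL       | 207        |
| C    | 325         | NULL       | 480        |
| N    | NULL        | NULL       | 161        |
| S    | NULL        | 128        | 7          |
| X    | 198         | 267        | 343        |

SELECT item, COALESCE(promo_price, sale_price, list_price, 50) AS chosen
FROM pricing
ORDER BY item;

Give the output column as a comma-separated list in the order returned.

152, 325, 171, 484, 17, 249, 131, 198, 161, 497, 128, 385, 198

item=B: promo_price=NULL, sale_price=152 → 152
item=C: promo_price=325 → 325
item=E: promo_price=171 → 171
item=G: promo_price=NULL, sale_price=NULL, list_price=484 → 484
item=H: promo_price=17 → 17
item=J: promo_price=NULL, sale_price=249 → 249
item=L: promo_price=131 → 131
item=M: promo_price=NULL, sale_price=198 → 198
item=N: promo_price=NULL, sale_price=NULL, list_price=161 → 161
item=P: promo_price=NULL, sale_price=497 → 497
item=S: promo_price=NULL, sale_price=128 → 128
item=W: promo_price=385 → 385
item=X: promo_price=198 → 198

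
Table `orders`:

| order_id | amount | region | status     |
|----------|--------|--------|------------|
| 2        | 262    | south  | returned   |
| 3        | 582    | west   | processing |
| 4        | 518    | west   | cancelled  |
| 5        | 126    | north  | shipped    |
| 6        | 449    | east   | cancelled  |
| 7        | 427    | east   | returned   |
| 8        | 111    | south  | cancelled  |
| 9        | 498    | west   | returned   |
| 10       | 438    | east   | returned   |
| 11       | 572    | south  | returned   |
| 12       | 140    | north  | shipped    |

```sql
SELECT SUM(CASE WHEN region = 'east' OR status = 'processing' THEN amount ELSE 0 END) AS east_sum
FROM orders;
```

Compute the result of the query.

1896

order_id=2: ✗
order_id=3: ✓ → 582
order_id=4: ✗
order_id=5: ✗
order_id=6: ✓ → 449
order_id=7: ✓ → 427
order_id=8: ✗
order_id=9: ✗
order_id=10: ✓ → 438
order_id=11: ✗
order_id=12: ✗
east_sum = 582 + 449 + 427 + 438 = 1896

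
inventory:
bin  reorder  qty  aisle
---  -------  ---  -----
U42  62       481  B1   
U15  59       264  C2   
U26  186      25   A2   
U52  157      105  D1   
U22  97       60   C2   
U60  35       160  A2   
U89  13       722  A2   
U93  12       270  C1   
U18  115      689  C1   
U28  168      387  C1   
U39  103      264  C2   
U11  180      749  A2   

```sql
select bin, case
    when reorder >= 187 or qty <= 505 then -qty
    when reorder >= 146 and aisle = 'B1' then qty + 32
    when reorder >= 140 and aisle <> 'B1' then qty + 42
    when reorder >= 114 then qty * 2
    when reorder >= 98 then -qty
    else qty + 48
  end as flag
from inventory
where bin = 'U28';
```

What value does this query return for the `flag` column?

bin = U28: reorder=168, qty=387, aisle=C1.
reorder >= 187 or qty <= 505 → true → -387

-387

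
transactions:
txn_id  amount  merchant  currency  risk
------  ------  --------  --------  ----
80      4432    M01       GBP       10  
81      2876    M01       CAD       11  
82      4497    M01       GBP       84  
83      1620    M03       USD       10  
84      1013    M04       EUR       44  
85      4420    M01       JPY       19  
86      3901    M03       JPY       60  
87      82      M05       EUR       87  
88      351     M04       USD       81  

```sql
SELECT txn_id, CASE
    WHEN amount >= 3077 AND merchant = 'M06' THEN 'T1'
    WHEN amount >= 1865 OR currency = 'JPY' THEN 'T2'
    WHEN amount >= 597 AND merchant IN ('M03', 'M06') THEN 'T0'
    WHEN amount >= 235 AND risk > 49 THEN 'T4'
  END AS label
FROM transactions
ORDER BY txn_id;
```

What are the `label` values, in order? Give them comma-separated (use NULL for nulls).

T2, T2, T2, T0, NULL, T2, T2, NULL, T4

txn_id=80: amount >= 1865 OR currency = 'JPY' → T2
txn_id=81: amount >= 1865 OR currency = 'JPY' → T2
txn_id=82: amount >= 1865 OR currency = 'JPY' → T2
txn_id=83: amount >= 597 AND merchant IN ('M03', 'M06') → T0
txn_id=84: (no match → NULL) → NULL
txn_id=85: amount >= 1865 OR currency = 'JPY' → T2
txn_id=86: amount >= 1865 OR currency = 'JPY' → T2
txn_id=87: (no match → NULL) → NULL
txn_id=88: amount >= 235 AND risk > 49 → T4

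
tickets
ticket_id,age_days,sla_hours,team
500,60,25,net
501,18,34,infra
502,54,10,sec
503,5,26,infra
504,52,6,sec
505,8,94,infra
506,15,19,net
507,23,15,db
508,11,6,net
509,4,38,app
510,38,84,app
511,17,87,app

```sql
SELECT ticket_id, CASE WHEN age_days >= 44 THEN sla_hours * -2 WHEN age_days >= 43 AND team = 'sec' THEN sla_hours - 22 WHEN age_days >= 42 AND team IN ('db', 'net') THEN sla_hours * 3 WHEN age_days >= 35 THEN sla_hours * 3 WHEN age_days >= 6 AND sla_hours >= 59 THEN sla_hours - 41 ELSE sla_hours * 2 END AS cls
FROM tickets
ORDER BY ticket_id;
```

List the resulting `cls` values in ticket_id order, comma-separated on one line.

ticket_id=500: age_days >= 44 → -50
ticket_id=501: ELSE → 68
ticket_id=502: age_days >= 44 → -20
ticket_id=503: ELSE → 52
ticket_id=504: age_days >= 44 → -12
ticket_id=505: age_days >= 6 AND sla_hours >= 59 → 53
ticket_id=506: ELSE → 38
ticket_id=507: ELSE → 30
ticket_id=508: ELSE → 12
ticket_id=509: ELSE → 76
ticket_id=510: age_days >= 35 → 252
ticket_id=511: age_days >= 6 AND sla_hours >= 59 → 46

-50, 68, -20, 52, -12, 53, 38, 30, 12, 76, 252, 46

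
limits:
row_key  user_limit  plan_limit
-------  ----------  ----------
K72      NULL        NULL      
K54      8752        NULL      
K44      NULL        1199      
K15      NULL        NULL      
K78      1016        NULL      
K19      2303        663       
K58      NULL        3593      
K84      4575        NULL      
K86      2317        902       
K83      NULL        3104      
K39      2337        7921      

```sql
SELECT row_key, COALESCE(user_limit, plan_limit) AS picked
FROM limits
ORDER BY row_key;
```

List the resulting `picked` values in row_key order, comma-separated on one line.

row_key=K15: user_limit=NULL, plan_limit=NULL (all NULL) → NULL
row_key=K19: user_limit=2303 → 2303
row_key=K39: user_limit=2337 → 2337
row_key=K44: user_limit=NULL, plan_limit=1199 → 1199
row_key=K54: user_limit=8752 → 8752
row_key=K58: user_limit=NULL, plan_limit=3593 → 3593
row_key=K72: user_limit=NULL, plan_limit=NULL (all NULL) → NULL
row_key=K78: user_limit=1016 → 1016
row_key=K83: user_limit=NULL, plan_limit=3104 → 3104
row_key=K84: user_limit=4575 → 4575
row_key=K86: user_limit=2317 → 2317

NULL, 2303, 2337, 1199, 8752, 3593, NULL, 1016, 3104, 4575, 2317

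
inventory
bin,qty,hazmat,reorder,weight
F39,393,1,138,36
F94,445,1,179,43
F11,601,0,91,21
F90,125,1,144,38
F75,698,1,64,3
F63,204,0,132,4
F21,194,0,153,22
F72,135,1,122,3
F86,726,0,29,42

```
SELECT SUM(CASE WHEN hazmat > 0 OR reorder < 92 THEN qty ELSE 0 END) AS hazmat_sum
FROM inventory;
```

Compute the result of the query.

3123

bin=F39: ✓ → 393
bin=F94: ✓ → 445
bin=F11: ✓ → 601
bin=F90: ✓ → 125
bin=F75: ✓ → 698
bin=F63: ✗
bin=F21: ✗
bin=F72: ✓ → 135
bin=F86: ✓ → 726
hazmat_sum = 393 + 445 + 601 + 125 + 698 + 135 + 726 = 3123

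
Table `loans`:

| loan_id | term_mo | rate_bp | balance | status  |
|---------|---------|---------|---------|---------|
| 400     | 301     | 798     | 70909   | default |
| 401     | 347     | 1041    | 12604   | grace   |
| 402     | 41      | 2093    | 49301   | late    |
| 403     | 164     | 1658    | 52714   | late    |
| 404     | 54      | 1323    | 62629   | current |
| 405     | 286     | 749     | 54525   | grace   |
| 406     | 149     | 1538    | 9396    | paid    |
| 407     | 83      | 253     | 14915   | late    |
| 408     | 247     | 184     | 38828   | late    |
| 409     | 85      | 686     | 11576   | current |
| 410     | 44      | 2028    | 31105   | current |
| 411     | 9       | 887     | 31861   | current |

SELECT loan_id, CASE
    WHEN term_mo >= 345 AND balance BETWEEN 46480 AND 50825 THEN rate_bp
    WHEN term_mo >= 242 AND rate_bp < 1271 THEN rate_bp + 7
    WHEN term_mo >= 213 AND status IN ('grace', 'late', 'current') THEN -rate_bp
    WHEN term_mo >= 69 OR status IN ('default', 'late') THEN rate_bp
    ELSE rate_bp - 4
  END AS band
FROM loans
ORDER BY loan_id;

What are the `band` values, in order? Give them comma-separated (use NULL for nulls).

loan_id=400: term_mo >= 242 AND rate_bp < 1271 → 805
loan_id=401: term_mo >= 242 AND rate_bp < 1271 → 1048
loan_id=402: term_mo >= 69 OR status IN ('default', 'late') → 2093
loan_id=403: term_mo >= 69 OR status IN ('default', 'late') → 1658
loan_id=404: ELSE → 1319
loan_id=405: term_mo >= 242 AND rate_bp < 1271 → 756
loan_id=406: term_mo >= 69 OR status IN ('default', 'late') → 1538
loan_id=407: term_mo >= 69 OR status IN ('default', 'late') → 253
loan_id=408: term_mo >= 242 AND rate_bp < 1271 → 191
loan_id=409: term_mo >= 69 OR status IN ('default', 'late') → 686
loan_id=410: ELSE → 2024
loan_id=411: ELSE → 883

805, 1048, 2093, 1658, 1319, 756, 1538, 253, 191, 686, 2024, 883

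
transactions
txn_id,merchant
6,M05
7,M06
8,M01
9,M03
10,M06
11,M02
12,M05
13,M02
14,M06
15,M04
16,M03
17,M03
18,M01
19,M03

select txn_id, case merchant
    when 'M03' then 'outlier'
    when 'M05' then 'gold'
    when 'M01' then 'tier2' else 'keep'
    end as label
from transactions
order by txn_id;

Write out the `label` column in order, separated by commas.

gold, keep, tier2, outlier, keep, keep, gold, keep, keep, keep, outlier, outlier, tier2, outlier

txn_id=6: merchant='M05' → gold
txn_id=7: ELSE → keep
txn_id=8: merchant='M01' → tier2
txn_id=9: merchant='M03' → outlier
txn_id=10: ELSE → keep
txn_id=11: ELSE → keep
txn_id=12: merchant='M05' → gold
txn_id=13: ELSE → keep
txn_id=14: ELSE → keep
txn_id=15: ELSE → keep
txn_id=16: merchant='M03' → outlier
txn_id=17: merchant='M03' → outlier
txn_id=18: merchant='M01' → tier2
txn_id=19: merchant='M03' → outlier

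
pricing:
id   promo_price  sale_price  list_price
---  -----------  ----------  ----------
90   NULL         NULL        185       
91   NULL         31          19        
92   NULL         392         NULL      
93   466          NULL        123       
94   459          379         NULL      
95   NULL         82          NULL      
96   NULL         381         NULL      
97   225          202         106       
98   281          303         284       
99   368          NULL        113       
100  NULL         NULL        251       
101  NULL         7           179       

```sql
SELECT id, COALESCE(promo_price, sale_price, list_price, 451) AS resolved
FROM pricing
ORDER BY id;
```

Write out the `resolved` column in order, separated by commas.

id=90: promo_price=NULL, sale_price=NULL, list_price=185 → 185
id=91: promo_price=NULL, sale_price=31 → 31
id=92: promo_price=NULL, sale_price=392 → 392
id=93: promo_price=466 → 466
id=94: promo_price=459 → 459
id=95: promo_price=NULL, sale_price=82 → 82
id=96: promo_price=NULL, sale_price=381 → 381
id=97: promo_price=225 → 225
id=98: promo_price=281 → 281
id=99: promo_price=368 → 368
id=100: promo_price=NULL, sale_price=NULL, list_price=251 → 251
id=101: promo_price=NULL, sale_price=7 → 7

185, 31, 392, 466, 459, 82, 381, 225, 281, 368, 251, 7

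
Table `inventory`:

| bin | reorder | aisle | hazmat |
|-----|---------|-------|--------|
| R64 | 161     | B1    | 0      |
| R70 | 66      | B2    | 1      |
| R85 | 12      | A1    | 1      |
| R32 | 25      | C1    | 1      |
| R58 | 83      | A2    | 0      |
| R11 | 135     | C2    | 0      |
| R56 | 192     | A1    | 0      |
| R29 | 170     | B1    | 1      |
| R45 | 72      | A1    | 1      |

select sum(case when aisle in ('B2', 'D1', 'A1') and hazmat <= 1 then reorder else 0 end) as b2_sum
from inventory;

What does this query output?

342

bin=R64: ✗
bin=R70: ✓ → 66
bin=R85: ✓ → 12
bin=R32: ✗
bin=R58: ✗
bin=R11: ✗
bin=R56: ✓ → 192
bin=R29: ✗
bin=R45: ✓ → 72
b2_sum = 66 + 12 + 192 + 72 = 342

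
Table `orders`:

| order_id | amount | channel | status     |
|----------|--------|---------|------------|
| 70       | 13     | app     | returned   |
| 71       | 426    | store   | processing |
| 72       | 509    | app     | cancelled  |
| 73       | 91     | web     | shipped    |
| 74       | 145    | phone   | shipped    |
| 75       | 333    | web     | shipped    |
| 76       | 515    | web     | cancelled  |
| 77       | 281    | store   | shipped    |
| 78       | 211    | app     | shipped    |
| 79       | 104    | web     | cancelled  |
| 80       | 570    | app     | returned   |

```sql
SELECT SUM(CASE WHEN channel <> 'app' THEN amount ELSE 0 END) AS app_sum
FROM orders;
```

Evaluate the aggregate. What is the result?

1895

order_id=70: ✗
order_id=71: ✓ → 426
order_id=72: ✗
order_id=73: ✓ → 91
order_id=74: ✓ → 145
order_id=75: ✓ → 333
order_id=76: ✓ → 515
order_id=77: ✓ → 281
order_id=78: ✗
order_id=79: ✓ → 104
order_id=80: ✗
app_sum = 426 + 91 + 145 + 333 + 515 + 281 + 104 = 1895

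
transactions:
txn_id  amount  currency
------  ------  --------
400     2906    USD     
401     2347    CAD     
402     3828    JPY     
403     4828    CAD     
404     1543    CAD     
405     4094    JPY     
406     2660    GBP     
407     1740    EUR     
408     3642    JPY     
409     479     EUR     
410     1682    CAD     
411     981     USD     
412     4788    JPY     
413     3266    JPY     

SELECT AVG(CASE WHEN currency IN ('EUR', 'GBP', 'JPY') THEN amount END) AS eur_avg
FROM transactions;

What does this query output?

3062.125

txn_id=400: ✗
txn_id=401: ✗
txn_id=402: ✓ → 3828
txn_id=403: ✗
txn_id=404: ✗
txn_id=405: ✓ → 4094
txn_id=406: ✓ → 2660
txn_id=407: ✓ → 1740
txn_id=408: ✓ → 3642
txn_id=409: ✓ → 479
txn_id=410: ✗
txn_id=411: ✗
txn_id=412: ✓ → 4788
txn_id=413: ✓ → 3266
eur_avg = (3828 + 4094 + 2660 + 1740 + 3642 + 479 + 4788 + 3266) / 8 = 3062.125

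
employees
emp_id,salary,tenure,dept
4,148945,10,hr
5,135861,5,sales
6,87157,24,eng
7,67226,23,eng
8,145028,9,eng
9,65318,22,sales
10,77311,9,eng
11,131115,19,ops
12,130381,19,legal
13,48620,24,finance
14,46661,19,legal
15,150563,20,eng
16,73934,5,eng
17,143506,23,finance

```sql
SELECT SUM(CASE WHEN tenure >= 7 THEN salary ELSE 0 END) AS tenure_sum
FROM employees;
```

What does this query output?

emp_id=4: ✓ → 148945
emp_id=5: ✗
emp_id=6: ✓ → 87157
emp_id=7: ✓ → 67226
emp_id=8: ✓ → 145028
emp_id=9: ✓ → 65318
emp_id=10: ✓ → 77311
emp_id=11: ✓ → 131115
emp_id=12: ✓ → 130381
emp_id=13: ✓ → 48620
emp_id=14: ✓ → 46661
emp_id=15: ✓ → 150563
emp_id=16: ✗
emp_id=17: ✓ → 143506
tenure_sum = 148945 + 87157 + 67226 + 145028 + 65318 + 77311 + 131115 + 130381 + 48620 + 46661 + 150563 + 143506 = 1241831

1241831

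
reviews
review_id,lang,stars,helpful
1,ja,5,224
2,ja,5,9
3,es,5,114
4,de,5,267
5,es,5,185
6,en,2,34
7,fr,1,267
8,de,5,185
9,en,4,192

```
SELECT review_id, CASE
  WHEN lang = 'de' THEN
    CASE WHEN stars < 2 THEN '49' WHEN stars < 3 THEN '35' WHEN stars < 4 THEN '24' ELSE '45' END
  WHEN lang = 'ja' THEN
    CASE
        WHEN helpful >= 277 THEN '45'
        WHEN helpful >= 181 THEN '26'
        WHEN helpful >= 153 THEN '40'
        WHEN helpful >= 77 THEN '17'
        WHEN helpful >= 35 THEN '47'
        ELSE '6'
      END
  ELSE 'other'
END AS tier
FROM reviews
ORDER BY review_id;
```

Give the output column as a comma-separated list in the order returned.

26, 6, other, 45, other, other, other, 45, other

review_id=1: lang='ja' → inner[helpful >= 181] → 26
review_id=2: lang='ja' → inner[ELSE] → 6
review_id=3: lang='es' → outer ELSE → other
review_id=4: lang='de' → inner[ELSE] → 45
review_id=5: lang='es' → outer ELSE → other
review_id=6: lang='en' → outer ELSE → other
review_id=7: lang='fr' → outer ELSE → other
review_id=8: lang='de' → inner[ELSE] → 45
review_id=9: lang='en' → outer ELSE → other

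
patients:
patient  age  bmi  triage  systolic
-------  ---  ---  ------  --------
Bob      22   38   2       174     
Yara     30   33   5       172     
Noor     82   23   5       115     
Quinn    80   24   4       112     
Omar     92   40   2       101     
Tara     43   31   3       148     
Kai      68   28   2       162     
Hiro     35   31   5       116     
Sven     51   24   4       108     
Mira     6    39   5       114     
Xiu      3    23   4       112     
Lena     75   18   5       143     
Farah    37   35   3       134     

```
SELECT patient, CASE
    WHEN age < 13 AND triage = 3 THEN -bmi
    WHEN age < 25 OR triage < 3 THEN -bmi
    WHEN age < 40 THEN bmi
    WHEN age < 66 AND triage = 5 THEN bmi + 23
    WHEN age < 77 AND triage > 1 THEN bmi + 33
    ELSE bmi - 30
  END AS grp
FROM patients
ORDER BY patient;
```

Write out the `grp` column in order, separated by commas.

patient=Bob: age < 25 OR triage < 3 → -38
patient=Farah: age < 40 → 35
patient=Hiro: age < 40 → 31
patient=Kai: age < 25 OR triage < 3 → -28
patient=Lena: age < 77 AND triage > 1 → 51
patient=Mira: age < 25 OR triage < 3 → -39
patient=Noor: ELSE → -7
patient=Omar: age < 25 OR triage < 3 → -40
patient=Quinn: ELSE → -6
patient=Sven: age < 77 AND triage > 1 → 57
patient=Tara: age < 77 AND triage > 1 → 64
patient=Xiu: age < 25 OR triage < 3 → -23
patient=Yara: age < 40 → 33

-38, 35, 31, -28, 51, -39, -7, -40, -6, 57, 64, -23, 33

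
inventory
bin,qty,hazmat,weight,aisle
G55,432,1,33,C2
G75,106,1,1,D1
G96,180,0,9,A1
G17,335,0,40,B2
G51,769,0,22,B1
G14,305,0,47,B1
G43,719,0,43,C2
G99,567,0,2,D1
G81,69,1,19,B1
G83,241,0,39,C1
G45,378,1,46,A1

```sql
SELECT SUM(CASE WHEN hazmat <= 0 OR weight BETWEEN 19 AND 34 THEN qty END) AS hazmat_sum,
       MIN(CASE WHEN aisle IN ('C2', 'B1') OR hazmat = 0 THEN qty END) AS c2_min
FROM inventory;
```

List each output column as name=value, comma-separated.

[hazmat_sum: hazmat <= 0 OR weight BETWEEN 19 AND 34]
bin=G55: ✓ → 432
bin=G75: ✗
bin=G96: ✓ → 180
bin=G17: ✓ → 335
bin=G51: ✓ → 769
bin=G14: ✓ → 305
bin=G43: ✓ → 719
bin=G99: ✓ → 567
bin=G81: ✓ → 69
bin=G83: ✓ → 241
bin=G45: ✗
hazmat_sum = 432 + 180 + 335 + 769 + 305 + 719 + 567 + 69 + 241 = 3617
—
[c2_min: aisle IN ('C2', 'B1') OR hazmat = 0]
bin=G55: ✓ → 432
bin=G75: ✗
bin=G96: ✓ → 180
bin=G17: ✓ → 335
bin=G51: ✓ → 769
bin=G14: ✓ → 305
bin=G43: ✓ → 719
bin=G99: ✓ → 567
bin=G81: ✓ → 69
bin=G83: ✓ → 241
bin=G45: ✗
c2_min = MIN(432, 180, 335, 769, 305, 719, 567, 69, 241) = 69

hazmat_sum=3617, c2_min=69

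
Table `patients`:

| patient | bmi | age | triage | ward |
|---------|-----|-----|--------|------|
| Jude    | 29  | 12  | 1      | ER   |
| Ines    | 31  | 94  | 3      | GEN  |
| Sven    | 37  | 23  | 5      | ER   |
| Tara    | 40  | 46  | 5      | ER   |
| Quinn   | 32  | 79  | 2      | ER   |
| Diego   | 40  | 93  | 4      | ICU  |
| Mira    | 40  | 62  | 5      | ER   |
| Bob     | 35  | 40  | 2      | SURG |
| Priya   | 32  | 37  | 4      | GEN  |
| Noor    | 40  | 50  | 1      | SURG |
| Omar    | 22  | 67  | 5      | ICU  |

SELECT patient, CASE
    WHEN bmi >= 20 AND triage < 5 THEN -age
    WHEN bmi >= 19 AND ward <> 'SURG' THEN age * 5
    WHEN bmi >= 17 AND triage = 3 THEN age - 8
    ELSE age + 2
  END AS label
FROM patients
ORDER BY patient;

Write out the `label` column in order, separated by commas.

-40, -93, -94, -12, 310, -50, 335, -37, -79, 115, 230

patient=Bob: bmi >= 20 AND triage < 5 → -40
patient=Diego: bmi >= 20 AND triage < 5 → -93
patient=Ines: bmi >= 20 AND triage < 5 → -94
patient=Jude: bmi >= 20 AND triage < 5 → -12
patient=Mira: bmi >= 19 AND ward <> 'SURG' → 310
patient=Noor: bmi >= 20 AND triage < 5 → -50
patient=Omar: bmi >= 19 AND ward <> 'SURG' → 335
patient=Priya: bmi >= 20 AND triage < 5 → -37
patient=Quinn: bmi >= 20 AND triage < 5 → -79
patient=Sven: bmi >= 19 AND ward <> 'SURG' → 115
patient=Tara: bmi >= 19 AND ward <> 'SURG' → 230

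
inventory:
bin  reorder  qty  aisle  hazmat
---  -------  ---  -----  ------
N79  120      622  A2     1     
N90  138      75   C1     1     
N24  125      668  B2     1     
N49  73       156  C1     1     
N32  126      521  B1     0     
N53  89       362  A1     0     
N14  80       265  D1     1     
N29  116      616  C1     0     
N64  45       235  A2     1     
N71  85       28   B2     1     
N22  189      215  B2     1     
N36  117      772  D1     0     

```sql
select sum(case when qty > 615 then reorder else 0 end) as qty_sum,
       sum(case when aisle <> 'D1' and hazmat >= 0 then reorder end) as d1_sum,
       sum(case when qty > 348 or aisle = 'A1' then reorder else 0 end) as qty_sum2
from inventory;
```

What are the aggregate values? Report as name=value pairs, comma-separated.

qty_sum=478, d1_sum=1106, qty_sum2=693

[qty_sum: qty > 615]
bin=N79: ✓ → 120
bin=N90: ✗
bin=N24: ✓ → 125
bin=N49: ✗
bin=N32: ✗
bin=N53: ✗
bin=N14: ✗
bin=N29: ✓ → 116
bin=N64: ✗
bin=N71: ✗
bin=N22: ✗
bin=N36: ✓ → 117
qty_sum = 120 + 125 + 116 + 117 = 478
—
[d1_sum: aisle <> 'D1' and hazmat >= 0]
bin=N79: ✓ → 120
bin=N90: ✓ → 138
bin=N24: ✓ → 125
bin=N49: ✓ → 73
bin=N32: ✓ → 126
bin=N53: ✓ → 89
bin=N14: ✗
bin=N29: ✓ → 116
bin=N64: ✓ → 45
bin=N71: ✓ → 85
bin=N22: ✓ → 189
bin=N36: ✗
d1_sum = 120 + 138 + 125 + 73 + 126 + 89 + 116 + 45 + 85 + 189 = 1106
—
[qty_sum2: qty > 348 or aisle = 'A1']
bin=N79: ✓ → 120
bin=N90: ✗
bin=N24: ✓ → 125
bin=N49: ✗
bin=N32: ✓ → 126
bin=N53: ✓ → 89
bin=N14: ✗
bin=N29: ✓ → 116
bin=N64: ✗
bin=N71: ✗
bin=N22: ✗
bin=N36: ✓ → 117
qty_sum2 = 120 + 125 + 126 + 89 + 116 + 117 = 693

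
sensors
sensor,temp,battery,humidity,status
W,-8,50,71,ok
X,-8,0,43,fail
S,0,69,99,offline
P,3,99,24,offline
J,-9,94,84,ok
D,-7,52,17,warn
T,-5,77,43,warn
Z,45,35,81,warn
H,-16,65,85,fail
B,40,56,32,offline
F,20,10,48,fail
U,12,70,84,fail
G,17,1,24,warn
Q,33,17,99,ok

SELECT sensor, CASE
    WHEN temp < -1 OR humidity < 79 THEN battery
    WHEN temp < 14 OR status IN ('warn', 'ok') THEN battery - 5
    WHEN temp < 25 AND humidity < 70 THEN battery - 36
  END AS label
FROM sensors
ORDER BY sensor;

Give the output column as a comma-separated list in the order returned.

sensor=B: temp < -1 OR humidity < 79 → 56
sensor=D: temp < -1 OR humidity < 79 → 52
sensor=F: temp < -1 OR humidity < 79 → 10
sensor=G: temp < -1 OR humidity < 79 → 1
sensor=H: temp < -1 OR humidity < 79 → 65
sensor=J: temp < -1 OR humidity < 79 → 94
sensor=P: temp < -1 OR humidity < 79 → 99
sensor=Q: temp < 14 OR status IN ('warn', 'ok') → 12
sensor=S: temp < 14 OR status IN ('warn', 'ok') → 64
sensor=T: temp < -1 OR humidity < 79 → 77
sensor=U: temp < 14 OR status IN ('warn', 'ok') → 65
sensor=W: temp < -1 OR humidity < 79 → 50
sensor=X: temp < -1 OR humidity < 79 → 0
sensor=Z: temp < 14 OR status IN ('warn', 'ok') → 30

56, 52, 10, 1, 65, 94, 99, 12, 64, 77, 65, 50, 0, 30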